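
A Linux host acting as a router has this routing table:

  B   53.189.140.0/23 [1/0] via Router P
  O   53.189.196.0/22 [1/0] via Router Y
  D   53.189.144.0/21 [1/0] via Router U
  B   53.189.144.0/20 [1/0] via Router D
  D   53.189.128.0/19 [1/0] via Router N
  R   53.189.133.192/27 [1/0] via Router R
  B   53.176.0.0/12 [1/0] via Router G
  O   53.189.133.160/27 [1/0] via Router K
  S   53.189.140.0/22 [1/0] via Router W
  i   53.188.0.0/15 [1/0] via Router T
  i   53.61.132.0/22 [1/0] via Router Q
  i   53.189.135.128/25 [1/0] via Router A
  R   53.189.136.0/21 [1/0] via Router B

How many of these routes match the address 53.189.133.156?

3

Prefixes containing 53.189.133.156:
  53.176.0.0/12 (53.176.0.0 - 53.191.255.255)
  53.188.0.0/15 (53.188.0.0 - 53.189.255.255)
  53.189.128.0/19 (53.189.128.0 - 53.189.159.255)
Total matching entries: 3.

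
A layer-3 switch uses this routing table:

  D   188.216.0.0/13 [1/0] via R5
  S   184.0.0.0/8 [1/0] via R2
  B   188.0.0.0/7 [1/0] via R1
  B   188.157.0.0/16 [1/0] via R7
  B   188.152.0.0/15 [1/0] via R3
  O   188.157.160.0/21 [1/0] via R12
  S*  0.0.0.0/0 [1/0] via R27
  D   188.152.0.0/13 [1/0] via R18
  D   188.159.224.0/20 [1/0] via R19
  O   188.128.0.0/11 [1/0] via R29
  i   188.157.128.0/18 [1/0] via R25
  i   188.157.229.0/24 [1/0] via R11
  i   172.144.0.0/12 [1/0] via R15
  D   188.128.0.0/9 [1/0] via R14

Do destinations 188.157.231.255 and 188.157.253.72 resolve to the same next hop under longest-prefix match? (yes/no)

yes

188.157.231.255: longest match 188.157.0.0/16 -> R7
188.157.253.72: longest match 188.157.0.0/16 -> R7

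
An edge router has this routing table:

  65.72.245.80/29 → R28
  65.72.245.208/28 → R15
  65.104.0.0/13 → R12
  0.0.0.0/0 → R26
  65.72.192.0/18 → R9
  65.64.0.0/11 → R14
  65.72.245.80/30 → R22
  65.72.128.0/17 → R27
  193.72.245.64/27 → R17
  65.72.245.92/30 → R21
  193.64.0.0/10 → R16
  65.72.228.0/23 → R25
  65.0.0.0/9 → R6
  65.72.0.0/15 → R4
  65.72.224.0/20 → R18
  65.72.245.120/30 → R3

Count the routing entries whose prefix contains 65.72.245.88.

Prefixes containing 65.72.245.88:
  0.0.0.0/0 (default, matches everything)
  65.0.0.0/9 (65.0.0.0 - 65.127.255.255)
  65.64.0.0/11 (65.64.0.0 - 65.95.255.255)
  65.72.0.0/15 (65.72.0.0 - 65.73.255.255)
  65.72.128.0/17 (65.72.128.0 - 65.72.255.255)
  65.72.192.0/18 (65.72.192.0 - 65.72.255.255)
Total matching entries: 6.

6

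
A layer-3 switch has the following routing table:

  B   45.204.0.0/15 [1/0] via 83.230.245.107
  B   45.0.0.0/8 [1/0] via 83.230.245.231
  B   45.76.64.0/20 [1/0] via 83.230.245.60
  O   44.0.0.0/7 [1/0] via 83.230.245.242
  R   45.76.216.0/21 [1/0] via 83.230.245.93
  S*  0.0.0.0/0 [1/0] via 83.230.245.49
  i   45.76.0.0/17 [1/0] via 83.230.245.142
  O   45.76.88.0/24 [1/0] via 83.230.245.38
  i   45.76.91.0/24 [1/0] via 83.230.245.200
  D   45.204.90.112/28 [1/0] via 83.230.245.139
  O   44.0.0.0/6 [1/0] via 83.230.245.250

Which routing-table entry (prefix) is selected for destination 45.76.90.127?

45.76.0.0/17

Entries matching 45.76.90.127:
  0.0.0.0/0 (default, matches everything)
  44.0.0.0/6 (44.0.0.0 - 47.255.255.255)
  44.0.0.0/7 (44.0.0.0 - 45.255.255.255)
  45.0.0.0/8 (45.0.0.0 - 45.255.255.255)
  45.76.0.0/17 (45.76.0.0 - 45.76.127.255)
Most specific is 45.76.0.0/17.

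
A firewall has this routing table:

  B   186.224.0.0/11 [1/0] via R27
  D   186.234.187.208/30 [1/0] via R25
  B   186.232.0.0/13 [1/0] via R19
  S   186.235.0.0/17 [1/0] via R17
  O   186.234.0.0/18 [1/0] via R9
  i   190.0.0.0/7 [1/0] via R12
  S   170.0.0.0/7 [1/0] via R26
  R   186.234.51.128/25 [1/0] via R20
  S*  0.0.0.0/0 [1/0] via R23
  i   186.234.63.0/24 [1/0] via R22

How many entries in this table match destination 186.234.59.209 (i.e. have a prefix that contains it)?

Prefixes containing 186.234.59.209:
  0.0.0.0/0 (default, matches everything)
  186.224.0.0/11 (186.224.0.0 - 186.255.255.255)
  186.232.0.0/13 (186.232.0.0 - 186.239.255.255)
  186.234.0.0/18 (186.234.0.0 - 186.234.63.255)
Total matching entries: 4.

4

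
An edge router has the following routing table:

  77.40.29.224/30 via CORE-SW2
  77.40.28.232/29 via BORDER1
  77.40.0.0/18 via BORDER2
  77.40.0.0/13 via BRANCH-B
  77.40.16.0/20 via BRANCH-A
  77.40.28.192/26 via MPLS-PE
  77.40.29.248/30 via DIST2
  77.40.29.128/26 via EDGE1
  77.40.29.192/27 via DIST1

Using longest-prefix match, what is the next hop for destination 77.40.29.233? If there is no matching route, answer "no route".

Routes whose prefix contains 77.40.29.233:
  77.40.0.0/13 (77.40.0.0 - 77.47.255.255) -> BRANCH-B
  77.40.0.0/18 (77.40.0.0 - 77.40.63.255) -> BORDER2
  77.40.16.0/20 (77.40.16.0 - 77.40.31.255) -> BRANCH-A
More-specific entries that do NOT match:
  77.40.29.224/30 (77.40.29.224 - 77.40.29.227) does not contain 77.40.29.233
  77.40.29.248/30 (77.40.29.248 - 77.40.29.251) does not contain 77.40.29.233
  77.40.28.232/29 (77.40.28.232 - 77.40.28.239) does not contain 77.40.29.233
  77.40.29.192/27 (77.40.29.192 - 77.40.29.223) does not contain 77.40.29.233
  77.40.28.192/26 (77.40.28.192 - 77.40.28.255) does not contain 77.40.29.233
  77.40.29.128/26 (77.40.29.128 - 77.40.29.191) does not contain 77.40.29.233
Longest matching prefix is /20 -> next hop BRANCH-A.

BRANCH-A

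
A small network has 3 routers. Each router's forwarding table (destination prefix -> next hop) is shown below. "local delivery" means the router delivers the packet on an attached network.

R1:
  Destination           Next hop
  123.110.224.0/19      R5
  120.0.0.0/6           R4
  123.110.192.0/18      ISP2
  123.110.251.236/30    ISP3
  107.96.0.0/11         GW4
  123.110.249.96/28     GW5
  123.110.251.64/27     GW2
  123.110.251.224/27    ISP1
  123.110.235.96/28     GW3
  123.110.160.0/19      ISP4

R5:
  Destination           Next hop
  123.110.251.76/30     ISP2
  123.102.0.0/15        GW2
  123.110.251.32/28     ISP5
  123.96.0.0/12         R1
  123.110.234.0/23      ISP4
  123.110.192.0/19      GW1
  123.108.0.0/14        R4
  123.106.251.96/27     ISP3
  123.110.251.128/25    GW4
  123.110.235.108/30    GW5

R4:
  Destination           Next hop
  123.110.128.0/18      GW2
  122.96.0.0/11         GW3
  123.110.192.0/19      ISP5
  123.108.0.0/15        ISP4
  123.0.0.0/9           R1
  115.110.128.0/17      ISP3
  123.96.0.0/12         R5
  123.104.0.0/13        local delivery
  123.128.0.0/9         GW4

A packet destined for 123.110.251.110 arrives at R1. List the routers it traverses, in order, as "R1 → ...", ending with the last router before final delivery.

R1 → R5 → R4

At R1: longest match for 123.110.251.110 is 123.110.224.0/19 -> R5
At R5: longest match for 123.110.251.110 is 123.108.0.0/14 -> R4
At R4: longest match for 123.110.251.110 is 123.104.0.0/13 -> local delivery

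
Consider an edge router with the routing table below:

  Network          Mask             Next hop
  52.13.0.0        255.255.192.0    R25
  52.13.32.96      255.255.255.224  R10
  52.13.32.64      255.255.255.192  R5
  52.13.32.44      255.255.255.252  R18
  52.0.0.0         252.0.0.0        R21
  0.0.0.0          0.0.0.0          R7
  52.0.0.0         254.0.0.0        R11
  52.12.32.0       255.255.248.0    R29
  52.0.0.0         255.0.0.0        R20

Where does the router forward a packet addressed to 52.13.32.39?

R25

Routes whose prefix contains 52.13.32.39:
  0.0.0.0/0 (default, matches everything) -> R7
  52.0.0.0/6 (52.0.0.0 - 55.255.255.255) -> R21
  52.0.0.0/7 (52.0.0.0 - 53.255.255.255) -> R11
  52.0.0.0/8 (52.0.0.0 - 52.255.255.255) -> R20
  52.13.0.0/18 (52.13.0.0 - 52.13.63.255) -> R25
More-specific entries that do NOT match:
  52.13.32.44/30 (52.13.32.44 - 52.13.32.47) does not contain 52.13.32.39
  52.13.32.96/27 (52.13.32.96 - 52.13.32.127) does not contain 52.13.32.39
  52.13.32.64/26 (52.13.32.64 - 52.13.32.127) does not contain 52.13.32.39
  52.12.32.0/21 (52.12.32.0 - 52.12.39.255) does not contain 52.13.32.39
Longest matching prefix is /18 -> next hop R25.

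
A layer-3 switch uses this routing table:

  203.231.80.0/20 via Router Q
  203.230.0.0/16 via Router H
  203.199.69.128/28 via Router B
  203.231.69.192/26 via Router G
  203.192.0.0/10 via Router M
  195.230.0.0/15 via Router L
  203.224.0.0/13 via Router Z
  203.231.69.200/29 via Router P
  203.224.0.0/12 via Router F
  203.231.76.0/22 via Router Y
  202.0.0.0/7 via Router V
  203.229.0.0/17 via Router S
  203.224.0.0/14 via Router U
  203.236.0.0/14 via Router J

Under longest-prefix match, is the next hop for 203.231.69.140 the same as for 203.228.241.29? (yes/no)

203.231.69.140: longest match 203.224.0.0/13 -> Router Z
203.228.241.29: longest match 203.224.0.0/13 -> Router Z

yes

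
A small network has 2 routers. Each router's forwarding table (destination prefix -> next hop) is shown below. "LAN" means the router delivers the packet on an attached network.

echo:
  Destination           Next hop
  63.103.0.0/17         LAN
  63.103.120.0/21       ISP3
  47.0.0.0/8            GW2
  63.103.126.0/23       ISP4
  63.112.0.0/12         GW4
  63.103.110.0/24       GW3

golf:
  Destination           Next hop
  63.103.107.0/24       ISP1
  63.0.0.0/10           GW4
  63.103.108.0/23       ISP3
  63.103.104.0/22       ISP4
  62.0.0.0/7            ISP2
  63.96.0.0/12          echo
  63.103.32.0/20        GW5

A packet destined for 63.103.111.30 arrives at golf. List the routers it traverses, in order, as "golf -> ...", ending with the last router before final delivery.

At golf: longest match for 63.103.111.30 is 63.96.0.0/12 -> echo
At echo: longest match for 63.103.111.30 is 63.103.0.0/17 -> LAN

golf -> echo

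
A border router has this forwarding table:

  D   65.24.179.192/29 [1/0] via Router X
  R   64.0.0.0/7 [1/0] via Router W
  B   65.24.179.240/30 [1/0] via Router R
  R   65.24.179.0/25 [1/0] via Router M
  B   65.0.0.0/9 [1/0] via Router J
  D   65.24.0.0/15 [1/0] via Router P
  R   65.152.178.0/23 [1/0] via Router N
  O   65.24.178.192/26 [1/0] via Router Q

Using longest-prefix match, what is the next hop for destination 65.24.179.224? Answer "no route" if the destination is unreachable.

Routes whose prefix contains 65.24.179.224:
  64.0.0.0/7 (64.0.0.0 - 65.255.255.255) -> Router W
  65.0.0.0/9 (65.0.0.0 - 65.127.255.255) -> Router J
  65.24.0.0/15 (65.24.0.0 - 65.25.255.255) -> Router P
More-specific entries that do NOT match:
  65.24.179.240/30 (65.24.179.240 - 65.24.179.243) does not contain 65.24.179.224
  65.24.179.192/29 (65.24.179.192 - 65.24.179.199) does not contain 65.24.179.224
  65.24.178.192/26 (65.24.178.192 - 65.24.178.255) does not contain 65.24.179.224
  65.24.179.0/25 (65.24.179.0 - 65.24.179.127) does not contain 65.24.179.224
  65.152.178.0/23 (65.152.178.0 - 65.152.179.255) does not contain 65.24.179.224
Longest matching prefix is /15 -> next hop Router P.

Router P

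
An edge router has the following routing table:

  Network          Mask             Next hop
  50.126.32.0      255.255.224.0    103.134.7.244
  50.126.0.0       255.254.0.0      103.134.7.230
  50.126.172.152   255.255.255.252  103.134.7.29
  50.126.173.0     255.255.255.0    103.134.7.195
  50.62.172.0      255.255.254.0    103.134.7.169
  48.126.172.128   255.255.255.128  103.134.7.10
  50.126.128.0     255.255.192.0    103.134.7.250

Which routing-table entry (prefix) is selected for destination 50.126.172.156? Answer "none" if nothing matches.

50.126.128.0/18

Entries matching 50.126.172.156:
  50.126.0.0/15 (50.126.0.0 - 50.127.255.255)
  50.126.128.0/18 (50.126.128.0 - 50.126.191.255)
Most specific is 50.126.128.0/18.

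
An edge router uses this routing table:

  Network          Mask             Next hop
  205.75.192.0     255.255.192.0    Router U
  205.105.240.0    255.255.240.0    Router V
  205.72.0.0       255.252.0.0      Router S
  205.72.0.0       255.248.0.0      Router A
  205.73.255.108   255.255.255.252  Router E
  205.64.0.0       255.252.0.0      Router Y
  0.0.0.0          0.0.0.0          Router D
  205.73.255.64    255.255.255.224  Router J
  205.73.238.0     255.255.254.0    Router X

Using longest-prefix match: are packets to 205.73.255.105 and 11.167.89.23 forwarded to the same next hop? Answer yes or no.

no

205.73.255.105: longest match 205.72.0.0/14 -> Router S
11.167.89.23: longest match 0.0.0.0/0 -> Router D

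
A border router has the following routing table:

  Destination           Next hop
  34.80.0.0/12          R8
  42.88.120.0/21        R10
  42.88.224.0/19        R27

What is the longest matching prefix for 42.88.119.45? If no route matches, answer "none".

42.88.119.45 is outside every listed prefix and there is no default route.

none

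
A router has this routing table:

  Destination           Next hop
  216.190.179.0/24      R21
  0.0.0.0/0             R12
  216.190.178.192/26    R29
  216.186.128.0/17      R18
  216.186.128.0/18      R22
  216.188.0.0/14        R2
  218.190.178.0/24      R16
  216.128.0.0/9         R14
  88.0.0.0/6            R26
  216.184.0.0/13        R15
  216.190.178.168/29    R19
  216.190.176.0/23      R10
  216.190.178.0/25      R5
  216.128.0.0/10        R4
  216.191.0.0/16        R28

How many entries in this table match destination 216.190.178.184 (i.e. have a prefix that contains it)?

Prefixes containing 216.190.178.184:
  0.0.0.0/0 (default, matches everything)
  216.128.0.0/9 (216.128.0.0 - 216.255.255.255)
  216.128.0.0/10 (216.128.0.0 - 216.191.255.255)
  216.184.0.0/13 (216.184.0.0 - 216.191.255.255)
  216.188.0.0/14 (216.188.0.0 - 216.191.255.255)
Total matching entries: 5.

5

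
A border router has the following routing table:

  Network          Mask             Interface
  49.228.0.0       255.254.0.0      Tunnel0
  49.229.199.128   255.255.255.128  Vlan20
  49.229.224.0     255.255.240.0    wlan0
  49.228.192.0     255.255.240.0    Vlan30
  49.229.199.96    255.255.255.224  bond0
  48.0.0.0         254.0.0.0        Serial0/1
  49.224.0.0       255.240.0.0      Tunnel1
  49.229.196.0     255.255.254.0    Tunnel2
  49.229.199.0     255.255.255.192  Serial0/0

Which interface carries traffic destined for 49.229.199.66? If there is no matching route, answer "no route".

Tunnel0

Routes whose prefix contains 49.229.199.66:
  48.0.0.0/7 (48.0.0.0 - 49.255.255.255) -> Serial0/1
  49.224.0.0/12 (49.224.0.0 - 49.239.255.255) -> Tunnel1
  49.228.0.0/15 (49.228.0.0 - 49.229.255.255) -> Tunnel0
More-specific entries that do NOT match:
  49.229.199.96/27 (49.229.199.96 - 49.229.199.127) does not contain 49.229.199.66
  49.229.199.0/26 (49.229.199.0 - 49.229.199.63) does not contain 49.229.199.66
  49.229.199.128/25 (49.229.199.128 - 49.229.199.255) does not contain 49.229.199.66
  49.229.196.0/23 (49.229.196.0 - 49.229.197.255) does not contain 49.229.199.66
  49.229.224.0/20 (49.229.224.0 - 49.229.239.255) does not contain 49.229.199.66
  49.228.192.0/20 (49.228.192.0 - 49.228.207.255) does not contain 49.229.199.66
Longest matching prefix is /15 -> interface Tunnel0.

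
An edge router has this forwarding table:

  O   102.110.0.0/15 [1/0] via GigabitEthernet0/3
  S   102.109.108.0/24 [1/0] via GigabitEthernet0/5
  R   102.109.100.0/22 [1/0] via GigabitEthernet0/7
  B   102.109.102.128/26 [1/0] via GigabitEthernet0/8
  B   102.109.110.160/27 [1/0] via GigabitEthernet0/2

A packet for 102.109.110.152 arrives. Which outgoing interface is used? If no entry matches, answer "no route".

No entry's prefix contains 102.109.110.152; there is no default route.

no route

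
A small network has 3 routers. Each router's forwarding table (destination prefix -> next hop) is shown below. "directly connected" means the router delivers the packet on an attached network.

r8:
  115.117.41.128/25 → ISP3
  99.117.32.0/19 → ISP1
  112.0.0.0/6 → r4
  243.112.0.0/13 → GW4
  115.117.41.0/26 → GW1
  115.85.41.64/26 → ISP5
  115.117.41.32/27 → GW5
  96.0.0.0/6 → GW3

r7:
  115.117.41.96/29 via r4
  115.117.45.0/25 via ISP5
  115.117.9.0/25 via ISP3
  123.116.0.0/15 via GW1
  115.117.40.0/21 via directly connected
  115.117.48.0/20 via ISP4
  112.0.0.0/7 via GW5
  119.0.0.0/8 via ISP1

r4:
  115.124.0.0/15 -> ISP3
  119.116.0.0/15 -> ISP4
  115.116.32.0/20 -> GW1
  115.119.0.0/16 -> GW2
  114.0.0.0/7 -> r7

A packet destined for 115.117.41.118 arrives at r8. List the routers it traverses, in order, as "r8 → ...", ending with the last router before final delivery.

r8 → r4 → r7

At r8: longest match for 115.117.41.118 is 112.0.0.0/6 -> r4
At r4: longest match for 115.117.41.118 is 114.0.0.0/7 -> r7
At r7: longest match for 115.117.41.118 is 115.117.40.0/21 -> directly connected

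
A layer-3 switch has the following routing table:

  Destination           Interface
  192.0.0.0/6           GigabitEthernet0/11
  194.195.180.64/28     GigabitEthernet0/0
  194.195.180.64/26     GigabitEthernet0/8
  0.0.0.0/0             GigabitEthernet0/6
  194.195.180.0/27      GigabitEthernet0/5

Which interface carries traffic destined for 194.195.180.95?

Routes whose prefix contains 194.195.180.95:
  0.0.0.0/0 (default, matches everything) -> GigabitEthernet0/6
  192.0.0.0/6 (192.0.0.0 - 195.255.255.255) -> GigabitEthernet0/11
  194.195.180.64/26 (194.195.180.64 - 194.195.180.127) -> GigabitEthernet0/8
More-specific entries that do NOT match:
  194.195.180.64/28 (194.195.180.64 - 194.195.180.79) does not contain 194.195.180.95
  194.195.180.0/27 (194.195.180.0 - 194.195.180.31) does not contain 194.195.180.95
Longest matching prefix is /26 -> interface GigabitEthernet0/8.

GigabitEthernet0/8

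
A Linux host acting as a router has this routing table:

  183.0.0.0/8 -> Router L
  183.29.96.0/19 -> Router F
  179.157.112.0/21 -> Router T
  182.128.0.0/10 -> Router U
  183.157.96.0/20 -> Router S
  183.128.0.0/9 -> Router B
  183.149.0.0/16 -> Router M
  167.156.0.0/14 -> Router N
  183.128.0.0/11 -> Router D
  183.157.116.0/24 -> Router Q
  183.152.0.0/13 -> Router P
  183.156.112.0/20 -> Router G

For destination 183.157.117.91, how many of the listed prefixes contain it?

Prefixes containing 183.157.117.91:
  183.0.0.0/8 (183.0.0.0 - 183.255.255.255)
  183.128.0.0/9 (183.128.0.0 - 183.255.255.255)
  183.128.0.0/11 (183.128.0.0 - 183.159.255.255)
  183.152.0.0/13 (183.152.0.0 - 183.159.255.255)
Total matching entries: 4.

4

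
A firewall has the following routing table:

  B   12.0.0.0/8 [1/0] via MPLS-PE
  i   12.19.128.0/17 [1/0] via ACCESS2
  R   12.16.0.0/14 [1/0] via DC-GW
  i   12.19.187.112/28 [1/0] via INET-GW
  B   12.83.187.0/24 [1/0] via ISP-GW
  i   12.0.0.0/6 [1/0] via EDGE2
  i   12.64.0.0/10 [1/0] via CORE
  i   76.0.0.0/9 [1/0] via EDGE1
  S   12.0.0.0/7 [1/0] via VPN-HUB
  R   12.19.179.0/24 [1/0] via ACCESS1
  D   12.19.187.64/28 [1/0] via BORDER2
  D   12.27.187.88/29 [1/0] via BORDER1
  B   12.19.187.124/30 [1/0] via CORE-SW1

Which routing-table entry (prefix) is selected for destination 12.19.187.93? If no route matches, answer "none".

Entries matching 12.19.187.93:
  12.0.0.0/6 (12.0.0.0 - 15.255.255.255)
  12.0.0.0/7 (12.0.0.0 - 13.255.255.255)
  12.0.0.0/8 (12.0.0.0 - 12.255.255.255)
  12.16.0.0/14 (12.16.0.0 - 12.19.255.255)
  12.19.128.0/17 (12.19.128.0 - 12.19.255.255)
Most specific is 12.19.128.0/17.

12.19.128.0/17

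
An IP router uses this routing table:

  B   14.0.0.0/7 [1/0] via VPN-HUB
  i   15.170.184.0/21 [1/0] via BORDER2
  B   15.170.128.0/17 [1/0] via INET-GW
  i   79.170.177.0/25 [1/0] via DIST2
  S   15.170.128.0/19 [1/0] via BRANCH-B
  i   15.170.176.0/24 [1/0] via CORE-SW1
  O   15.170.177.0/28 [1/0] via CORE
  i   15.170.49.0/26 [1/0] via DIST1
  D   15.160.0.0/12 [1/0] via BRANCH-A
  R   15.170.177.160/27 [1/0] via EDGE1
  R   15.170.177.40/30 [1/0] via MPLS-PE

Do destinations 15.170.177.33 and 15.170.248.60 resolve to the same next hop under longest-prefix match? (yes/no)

yes

15.170.177.33: longest match 15.170.128.0/17 -> INET-GW
15.170.248.60: longest match 15.170.128.0/17 -> INET-GW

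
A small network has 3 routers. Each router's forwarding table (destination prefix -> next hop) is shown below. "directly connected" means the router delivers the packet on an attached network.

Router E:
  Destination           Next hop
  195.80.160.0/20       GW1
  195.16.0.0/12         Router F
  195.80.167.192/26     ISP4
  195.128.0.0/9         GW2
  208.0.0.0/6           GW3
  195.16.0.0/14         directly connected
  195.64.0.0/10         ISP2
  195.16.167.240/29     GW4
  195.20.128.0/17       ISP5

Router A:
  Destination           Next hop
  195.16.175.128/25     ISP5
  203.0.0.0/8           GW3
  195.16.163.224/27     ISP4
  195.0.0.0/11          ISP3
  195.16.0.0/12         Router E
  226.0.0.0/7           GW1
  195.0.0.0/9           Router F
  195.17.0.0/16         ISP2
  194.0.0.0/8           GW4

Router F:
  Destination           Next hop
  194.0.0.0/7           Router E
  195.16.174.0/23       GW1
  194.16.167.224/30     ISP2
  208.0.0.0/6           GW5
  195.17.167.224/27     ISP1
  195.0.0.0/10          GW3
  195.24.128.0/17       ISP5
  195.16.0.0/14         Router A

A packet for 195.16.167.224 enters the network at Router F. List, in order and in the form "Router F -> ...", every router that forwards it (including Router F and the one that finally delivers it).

Router F -> Router A -> Router E

At Router F: longest match for 195.16.167.224 is 195.16.0.0/14 -> Router A
At Router A: longest match for 195.16.167.224 is 195.16.0.0/12 -> Router E
At Router E: longest match for 195.16.167.224 is 195.16.0.0/14 -> directly connected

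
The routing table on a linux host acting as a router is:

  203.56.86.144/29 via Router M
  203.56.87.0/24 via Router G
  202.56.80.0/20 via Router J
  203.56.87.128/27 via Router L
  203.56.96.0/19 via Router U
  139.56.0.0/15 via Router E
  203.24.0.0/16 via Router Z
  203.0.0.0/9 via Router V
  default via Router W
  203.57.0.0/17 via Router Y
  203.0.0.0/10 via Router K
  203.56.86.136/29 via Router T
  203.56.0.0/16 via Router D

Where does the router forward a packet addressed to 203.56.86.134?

Routes whose prefix contains 203.56.86.134:
  0.0.0.0/0 (default, matches everything) -> Router W
  203.0.0.0/9 (203.0.0.0 - 203.127.255.255) -> Router V
  203.0.0.0/10 (203.0.0.0 - 203.63.255.255) -> Router K
  203.56.0.0/16 (203.56.0.0 - 203.56.255.255) -> Router D
More-specific entries that do NOT match:
  203.56.86.144/29 (203.56.86.144 - 203.56.86.151) does not contain 203.56.86.134
  203.56.86.136/29 (203.56.86.136 - 203.56.86.143) does not contain 203.56.86.134
  203.56.87.128/27 (203.56.87.128 - 203.56.87.159) does not contain 203.56.86.134
  203.56.87.0/24 (203.56.87.0 - 203.56.87.255) does not contain 203.56.86.134
  202.56.80.0/20 (202.56.80.0 - 202.56.95.255) does not contain 203.56.86.134
  203.56.96.0/19 (203.56.96.0 - 203.56.127.255) does not contain 203.56.86.134
  203.57.0.0/17 (203.57.0.0 - 203.57.127.255) does not contain 203.56.86.134
Longest matching prefix is /16 -> next hop Router D.

Router D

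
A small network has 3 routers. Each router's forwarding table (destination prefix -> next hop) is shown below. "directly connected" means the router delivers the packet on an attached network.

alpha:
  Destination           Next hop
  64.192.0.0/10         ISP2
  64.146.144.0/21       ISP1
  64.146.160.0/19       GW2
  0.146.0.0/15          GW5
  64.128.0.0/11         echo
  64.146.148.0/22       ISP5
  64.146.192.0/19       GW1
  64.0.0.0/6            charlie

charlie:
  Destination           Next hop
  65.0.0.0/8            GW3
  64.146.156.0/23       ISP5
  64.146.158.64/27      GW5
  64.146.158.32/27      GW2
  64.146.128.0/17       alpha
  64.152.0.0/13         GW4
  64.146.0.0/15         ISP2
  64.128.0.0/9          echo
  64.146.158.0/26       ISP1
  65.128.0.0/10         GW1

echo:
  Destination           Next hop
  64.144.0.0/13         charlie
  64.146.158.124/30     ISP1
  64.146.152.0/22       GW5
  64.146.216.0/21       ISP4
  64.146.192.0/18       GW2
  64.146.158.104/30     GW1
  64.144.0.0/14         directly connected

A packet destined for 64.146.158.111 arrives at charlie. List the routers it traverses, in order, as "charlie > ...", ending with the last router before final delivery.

charlie > alpha > echo

At charlie: longest match for 64.146.158.111 is 64.146.128.0/17 -> alpha
At alpha: longest match for 64.146.158.111 is 64.128.0.0/11 -> echo
At echo: longest match for 64.146.158.111 is 64.144.0.0/14 -> directly connected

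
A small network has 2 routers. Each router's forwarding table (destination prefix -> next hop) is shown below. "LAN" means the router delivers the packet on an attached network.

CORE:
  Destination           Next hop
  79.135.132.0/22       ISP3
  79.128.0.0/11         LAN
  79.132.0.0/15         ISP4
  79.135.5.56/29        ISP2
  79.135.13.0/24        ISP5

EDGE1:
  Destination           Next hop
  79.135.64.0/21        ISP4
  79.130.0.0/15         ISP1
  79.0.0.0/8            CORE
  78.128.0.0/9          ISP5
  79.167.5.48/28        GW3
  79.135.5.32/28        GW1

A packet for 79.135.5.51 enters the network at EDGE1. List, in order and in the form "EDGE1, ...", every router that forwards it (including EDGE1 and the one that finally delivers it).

EDGE1, CORE

At EDGE1: longest match for 79.135.5.51 is 79.0.0.0/8 -> CORE
At CORE: longest match for 79.135.5.51 is 79.128.0.0/11 -> LAN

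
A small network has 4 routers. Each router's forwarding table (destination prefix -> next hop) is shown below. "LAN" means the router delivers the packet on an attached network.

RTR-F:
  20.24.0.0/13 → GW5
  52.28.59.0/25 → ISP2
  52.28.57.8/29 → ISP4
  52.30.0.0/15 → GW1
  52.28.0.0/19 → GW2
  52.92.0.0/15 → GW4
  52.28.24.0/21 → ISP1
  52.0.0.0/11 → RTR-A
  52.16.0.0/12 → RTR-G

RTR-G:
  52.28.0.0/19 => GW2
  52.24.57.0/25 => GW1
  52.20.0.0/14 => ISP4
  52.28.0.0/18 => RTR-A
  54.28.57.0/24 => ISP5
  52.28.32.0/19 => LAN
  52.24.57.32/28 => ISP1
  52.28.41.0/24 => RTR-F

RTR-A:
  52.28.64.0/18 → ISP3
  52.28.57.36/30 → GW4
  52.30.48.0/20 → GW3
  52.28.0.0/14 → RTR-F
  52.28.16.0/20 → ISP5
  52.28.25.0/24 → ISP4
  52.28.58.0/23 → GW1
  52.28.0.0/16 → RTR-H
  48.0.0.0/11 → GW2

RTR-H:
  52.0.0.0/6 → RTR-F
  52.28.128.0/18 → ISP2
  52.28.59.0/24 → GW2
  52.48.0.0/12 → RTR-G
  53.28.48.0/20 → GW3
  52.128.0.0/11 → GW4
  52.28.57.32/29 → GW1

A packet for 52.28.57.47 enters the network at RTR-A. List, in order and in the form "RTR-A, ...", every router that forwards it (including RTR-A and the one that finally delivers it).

At RTR-A: longest match for 52.28.57.47 is 52.28.0.0/16 -> RTR-H
At RTR-H: longest match for 52.28.57.47 is 52.0.0.0/6 -> RTR-F
At RTR-F: longest match for 52.28.57.47 is 52.16.0.0/12 -> RTR-G
At RTR-G: longest match for 52.28.57.47 is 52.28.32.0/19 -> LAN

RTR-A, RTR-H, RTR-F, RTR-G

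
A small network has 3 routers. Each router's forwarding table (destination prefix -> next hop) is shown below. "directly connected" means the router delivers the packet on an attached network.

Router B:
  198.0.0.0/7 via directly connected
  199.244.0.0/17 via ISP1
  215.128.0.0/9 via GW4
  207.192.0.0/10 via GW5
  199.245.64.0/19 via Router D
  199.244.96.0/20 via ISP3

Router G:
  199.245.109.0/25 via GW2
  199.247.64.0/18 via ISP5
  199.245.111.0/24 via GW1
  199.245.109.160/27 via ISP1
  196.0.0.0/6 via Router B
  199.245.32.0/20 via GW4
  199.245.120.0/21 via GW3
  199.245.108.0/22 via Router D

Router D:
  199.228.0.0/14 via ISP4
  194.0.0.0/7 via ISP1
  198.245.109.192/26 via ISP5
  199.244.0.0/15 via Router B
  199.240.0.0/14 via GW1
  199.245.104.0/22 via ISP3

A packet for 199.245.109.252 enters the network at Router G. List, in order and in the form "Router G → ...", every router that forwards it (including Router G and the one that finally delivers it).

At Router G: longest match for 199.245.109.252 is 199.245.108.0/22 -> Router D
At Router D: longest match for 199.245.109.252 is 199.244.0.0/15 -> Router B
At Router B: longest match for 199.245.109.252 is 198.0.0.0/7 -> directly connected

Router G → Router D → Router B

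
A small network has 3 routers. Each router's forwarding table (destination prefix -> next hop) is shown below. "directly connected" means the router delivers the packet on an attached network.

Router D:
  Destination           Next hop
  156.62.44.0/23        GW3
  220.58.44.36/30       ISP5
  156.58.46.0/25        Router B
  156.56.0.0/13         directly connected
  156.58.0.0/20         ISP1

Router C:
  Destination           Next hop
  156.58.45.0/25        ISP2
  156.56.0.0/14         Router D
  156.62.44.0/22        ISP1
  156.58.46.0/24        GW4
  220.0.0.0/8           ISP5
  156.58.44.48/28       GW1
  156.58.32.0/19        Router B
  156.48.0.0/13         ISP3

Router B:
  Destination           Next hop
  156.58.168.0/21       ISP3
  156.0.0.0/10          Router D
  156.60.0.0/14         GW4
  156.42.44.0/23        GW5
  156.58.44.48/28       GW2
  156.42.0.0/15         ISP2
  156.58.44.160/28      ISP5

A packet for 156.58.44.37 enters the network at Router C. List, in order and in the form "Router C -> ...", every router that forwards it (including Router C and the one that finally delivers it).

At Router C: longest match for 156.58.44.37 is 156.58.32.0/19 -> Router B
At Router B: longest match for 156.58.44.37 is 156.0.0.0/10 -> Router D
At Router D: longest match for 156.58.44.37 is 156.56.0.0/13 -> directly connected

Router C -> Router B -> Router D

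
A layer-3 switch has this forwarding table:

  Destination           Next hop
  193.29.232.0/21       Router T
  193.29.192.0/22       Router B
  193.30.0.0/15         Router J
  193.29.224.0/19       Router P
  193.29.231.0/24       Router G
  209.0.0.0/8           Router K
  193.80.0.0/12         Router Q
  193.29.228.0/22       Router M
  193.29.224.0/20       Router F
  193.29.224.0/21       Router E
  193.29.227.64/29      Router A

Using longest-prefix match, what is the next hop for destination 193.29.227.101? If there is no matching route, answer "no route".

Router E

Routes whose prefix contains 193.29.227.101:
  193.29.224.0/19 (193.29.224.0 - 193.29.255.255) -> Router P
  193.29.224.0/20 (193.29.224.0 - 193.29.239.255) -> Router F
  193.29.224.0/21 (193.29.224.0 - 193.29.231.255) -> Router E
More-specific entries that do NOT match:
  193.29.227.64/29 (193.29.227.64 - 193.29.227.71) does not contain 193.29.227.101
  193.29.231.0/24 (193.29.231.0 - 193.29.231.255) does not contain 193.29.227.101
  193.29.192.0/22 (193.29.192.0 - 193.29.195.255) does not contain 193.29.227.101
  193.29.228.0/22 (193.29.228.0 - 193.29.231.255) does not contain 193.29.227.101
Longest matching prefix is /21 -> next hop Router E.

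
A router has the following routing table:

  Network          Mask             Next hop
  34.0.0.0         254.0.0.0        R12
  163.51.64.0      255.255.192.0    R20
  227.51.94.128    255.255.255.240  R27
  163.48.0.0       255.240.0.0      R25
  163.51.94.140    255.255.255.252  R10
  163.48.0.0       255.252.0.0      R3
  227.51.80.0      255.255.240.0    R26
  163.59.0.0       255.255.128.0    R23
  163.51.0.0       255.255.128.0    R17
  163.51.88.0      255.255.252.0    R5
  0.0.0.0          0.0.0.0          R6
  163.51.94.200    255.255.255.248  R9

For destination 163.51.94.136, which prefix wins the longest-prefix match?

163.51.64.0/18

Entries matching 163.51.94.136:
  0.0.0.0/0 (default, matches everything)
  163.48.0.0/12 (163.48.0.0 - 163.63.255.255)
  163.48.0.0/14 (163.48.0.0 - 163.51.255.255)
  163.51.0.0/17 (163.51.0.0 - 163.51.127.255)
  163.51.64.0/18 (163.51.64.0 - 163.51.127.255)
Most specific is 163.51.64.0/18.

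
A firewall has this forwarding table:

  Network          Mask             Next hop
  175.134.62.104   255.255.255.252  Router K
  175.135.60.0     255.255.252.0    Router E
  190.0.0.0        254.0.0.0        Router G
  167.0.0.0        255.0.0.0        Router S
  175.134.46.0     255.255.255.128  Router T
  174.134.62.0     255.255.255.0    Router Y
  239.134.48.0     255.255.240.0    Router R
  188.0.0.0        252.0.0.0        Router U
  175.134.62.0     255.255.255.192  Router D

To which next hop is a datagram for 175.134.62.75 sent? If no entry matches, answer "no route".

No entry's prefix contains 175.134.62.75; there is no default route.

no route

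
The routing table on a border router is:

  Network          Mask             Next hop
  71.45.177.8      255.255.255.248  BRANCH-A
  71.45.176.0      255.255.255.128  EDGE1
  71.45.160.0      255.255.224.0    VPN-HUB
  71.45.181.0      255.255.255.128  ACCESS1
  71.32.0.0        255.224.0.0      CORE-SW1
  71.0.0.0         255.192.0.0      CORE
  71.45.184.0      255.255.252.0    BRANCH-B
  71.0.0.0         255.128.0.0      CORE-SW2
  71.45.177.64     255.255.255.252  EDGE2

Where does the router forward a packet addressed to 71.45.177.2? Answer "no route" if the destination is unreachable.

VPN-HUB

Routes whose prefix contains 71.45.177.2:
  71.0.0.0/9 (71.0.0.0 - 71.127.255.255) -> CORE-SW2
  71.0.0.0/10 (71.0.0.0 - 71.63.255.255) -> CORE
  71.32.0.0/11 (71.32.0.0 - 71.63.255.255) -> CORE-SW1
  71.45.160.0/19 (71.45.160.0 - 71.45.191.255) -> VPN-HUB
More-specific entries that do NOT match:
  71.45.177.64/30 (71.45.177.64 - 71.45.177.67) does not contain 71.45.177.2
  71.45.177.8/29 (71.45.177.8 - 71.45.177.15) does not contain 71.45.177.2
  71.45.176.0/25 (71.45.176.0 - 71.45.176.127) does not contain 71.45.177.2
  71.45.181.0/25 (71.45.181.0 - 71.45.181.127) does not contain 71.45.177.2
  71.45.184.0/22 (71.45.184.0 - 71.45.187.255) does not contain 71.45.177.2
Longest matching prefix is /19 -> next hop VPN-HUB.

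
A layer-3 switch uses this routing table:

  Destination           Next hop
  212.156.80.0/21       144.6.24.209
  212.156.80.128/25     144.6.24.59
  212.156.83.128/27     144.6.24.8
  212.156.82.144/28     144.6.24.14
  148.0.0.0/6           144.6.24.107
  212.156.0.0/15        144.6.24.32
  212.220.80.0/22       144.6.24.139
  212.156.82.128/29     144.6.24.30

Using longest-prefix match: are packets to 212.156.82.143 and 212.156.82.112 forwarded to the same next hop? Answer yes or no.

212.156.82.143: longest match 212.156.80.0/21 -> 144.6.24.209
212.156.82.112: longest match 212.156.80.0/21 -> 144.6.24.209

yes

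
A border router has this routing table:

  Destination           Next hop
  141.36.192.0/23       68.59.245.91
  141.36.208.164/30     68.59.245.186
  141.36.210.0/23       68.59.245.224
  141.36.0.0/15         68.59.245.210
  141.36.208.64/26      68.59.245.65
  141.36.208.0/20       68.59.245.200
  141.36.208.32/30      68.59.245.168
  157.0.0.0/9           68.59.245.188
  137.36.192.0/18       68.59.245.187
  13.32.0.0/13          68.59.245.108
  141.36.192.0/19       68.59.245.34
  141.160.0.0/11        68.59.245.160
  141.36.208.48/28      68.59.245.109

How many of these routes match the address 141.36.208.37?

3

Prefixes containing 141.36.208.37:
  141.36.0.0/15 (141.36.0.0 - 141.37.255.255)
  141.36.192.0/19 (141.36.192.0 - 141.36.223.255)
  141.36.208.0/20 (141.36.208.0 - 141.36.223.255)
Total matching entries: 3.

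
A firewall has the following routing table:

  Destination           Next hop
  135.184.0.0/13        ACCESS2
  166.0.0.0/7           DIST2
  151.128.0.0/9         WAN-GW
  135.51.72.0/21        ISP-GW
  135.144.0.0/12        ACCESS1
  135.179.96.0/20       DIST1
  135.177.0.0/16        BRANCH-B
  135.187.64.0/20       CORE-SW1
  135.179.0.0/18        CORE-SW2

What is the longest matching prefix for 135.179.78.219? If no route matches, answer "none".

135.179.78.219 is outside every listed prefix and there is no default route.

none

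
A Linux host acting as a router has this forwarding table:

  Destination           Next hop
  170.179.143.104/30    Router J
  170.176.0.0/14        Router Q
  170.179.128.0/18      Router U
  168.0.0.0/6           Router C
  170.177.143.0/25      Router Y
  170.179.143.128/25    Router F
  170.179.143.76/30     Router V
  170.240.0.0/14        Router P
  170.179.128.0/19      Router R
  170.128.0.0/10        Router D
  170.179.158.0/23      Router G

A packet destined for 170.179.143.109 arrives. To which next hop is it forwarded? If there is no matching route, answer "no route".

Routes whose prefix contains 170.179.143.109:
  168.0.0.0/6 (168.0.0.0 - 171.255.255.255) -> Router C
  170.128.0.0/10 (170.128.0.0 - 170.191.255.255) -> Router D
  170.176.0.0/14 (170.176.0.0 - 170.179.255.255) -> Router Q
  170.179.128.0/18 (170.179.128.0 - 170.179.191.255) -> Router U
  170.179.128.0/19 (170.179.128.0 - 170.179.159.255) -> Router R
More-specific entries that do NOT match:
  170.179.143.104/30 (170.179.143.104 - 170.179.143.107) does not contain 170.179.143.109
  170.179.143.76/30 (170.179.143.76 - 170.179.143.79) does not contain 170.179.143.109
  170.177.143.0/25 (170.177.143.0 - 170.177.143.127) does not contain 170.179.143.109
  170.179.143.128/25 (170.179.143.128 - 170.179.143.255) does not contain 170.179.143.109
  170.179.158.0/23 (170.179.158.0 - 170.179.159.255) does not contain 170.179.143.109
Longest matching prefix is /19 -> next hop Router R.

Router R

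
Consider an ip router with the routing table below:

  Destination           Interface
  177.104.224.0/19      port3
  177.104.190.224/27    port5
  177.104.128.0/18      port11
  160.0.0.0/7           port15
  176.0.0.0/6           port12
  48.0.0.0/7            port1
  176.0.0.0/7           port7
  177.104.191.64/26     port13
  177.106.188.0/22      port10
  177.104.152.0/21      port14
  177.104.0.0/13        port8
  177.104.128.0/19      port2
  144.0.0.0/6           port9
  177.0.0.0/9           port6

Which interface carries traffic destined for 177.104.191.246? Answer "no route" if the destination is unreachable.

Routes whose prefix contains 177.104.191.246:
  176.0.0.0/6 (176.0.0.0 - 179.255.255.255) -> port12
  176.0.0.0/7 (176.0.0.0 - 177.255.255.255) -> port7
  177.0.0.0/9 (177.0.0.0 - 177.127.255.255) -> port6
  177.104.0.0/13 (177.104.0.0 - 177.111.255.255) -> port8
  177.104.128.0/18 (177.104.128.0 - 177.104.191.255) -> port11
More-specific entries that do NOT match:
  177.104.190.224/27 (177.104.190.224 - 177.104.190.255) does not contain 177.104.191.246
  177.104.191.64/26 (177.104.191.64 - 177.104.191.127) does not contain 177.104.191.246
  177.106.188.0/22 (177.106.188.0 - 177.106.191.255) does not contain 177.104.191.246
  177.104.152.0/21 (177.104.152.0 - 177.104.159.255) does not contain 177.104.191.246
  177.104.224.0/19 (177.104.224.0 - 177.104.255.255) does not contain 177.104.191.246
  177.104.128.0/19 (177.104.128.0 - 177.104.159.255) does not contain 177.104.191.246
Longest matching prefix is /18 -> interface port11.

port11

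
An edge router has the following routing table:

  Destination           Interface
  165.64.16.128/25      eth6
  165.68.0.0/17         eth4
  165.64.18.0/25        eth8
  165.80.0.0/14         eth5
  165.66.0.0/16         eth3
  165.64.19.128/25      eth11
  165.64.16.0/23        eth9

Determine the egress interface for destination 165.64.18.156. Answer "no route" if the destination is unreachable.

No entry's prefix contains 165.64.18.156; there is no default route.

no route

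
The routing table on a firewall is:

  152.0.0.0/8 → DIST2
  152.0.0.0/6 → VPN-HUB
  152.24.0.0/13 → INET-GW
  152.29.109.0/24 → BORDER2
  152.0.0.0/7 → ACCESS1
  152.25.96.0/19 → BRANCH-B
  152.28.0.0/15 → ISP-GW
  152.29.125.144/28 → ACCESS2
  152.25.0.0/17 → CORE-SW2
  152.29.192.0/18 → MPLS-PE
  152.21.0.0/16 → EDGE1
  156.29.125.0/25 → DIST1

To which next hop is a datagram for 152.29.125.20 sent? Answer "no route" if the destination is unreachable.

ISP-GW

Routes whose prefix contains 152.29.125.20:
  152.0.0.0/6 (152.0.0.0 - 155.255.255.255) -> VPN-HUB
  152.0.0.0/7 (152.0.0.0 - 153.255.255.255) -> ACCESS1
  152.0.0.0/8 (152.0.0.0 - 152.255.255.255) -> DIST2
  152.24.0.0/13 (152.24.0.0 - 152.31.255.255) -> INET-GW
  152.28.0.0/15 (152.28.0.0 - 152.29.255.255) -> ISP-GW
More-specific entries that do NOT match:
  152.29.125.144/28 (152.29.125.144 - 152.29.125.159) does not contain 152.29.125.20
  156.29.125.0/25 (156.29.125.0 - 156.29.125.127) does not contain 152.29.125.20
  152.29.109.0/24 (152.29.109.0 - 152.29.109.255) does not contain 152.29.125.20
  152.25.96.0/19 (152.25.96.0 - 152.25.127.255) does not contain 152.29.125.20
  152.29.192.0/18 (152.29.192.0 - 152.29.255.255) does not contain 152.29.125.20
  152.25.0.0/17 (152.25.0.0 - 152.25.127.255) does not contain 152.29.125.20
  152.21.0.0/16 (152.21.0.0 - 152.21.255.255) does not contain 152.29.125.20
Longest matching prefix is /15 -> next hop ISP-GW.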